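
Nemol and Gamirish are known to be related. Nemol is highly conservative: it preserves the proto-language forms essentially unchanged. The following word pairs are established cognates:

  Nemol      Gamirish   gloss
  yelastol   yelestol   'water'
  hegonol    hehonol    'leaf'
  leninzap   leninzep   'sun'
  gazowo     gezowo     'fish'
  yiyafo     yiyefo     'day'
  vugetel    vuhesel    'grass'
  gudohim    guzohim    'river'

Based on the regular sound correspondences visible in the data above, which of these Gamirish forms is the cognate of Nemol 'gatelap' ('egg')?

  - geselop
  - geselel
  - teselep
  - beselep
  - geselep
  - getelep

yelastol ~ yelestol, gazowo ~ gezowo — Nemol a corresponds to Gamirish e after a consonant, before a consonant other than r, m, n, p, b, f, v.
vugetel ~ vuhesel — Nemol t corresponds to Gamirish s between vowels (before a front vowel).
leninzap ~ leninzep — Nemol a corresponds to Gamirish e after a consonant, before a labial obstruent.
Applying these to Nemol 'gatelap':
  gatelap → getelap   (a→e after a consonant, before a consonant other than r, m, n, p, b, f, v)
  getelap → geselap   (t→s between vowels (before a front vowel))
  geselap → geselep   (a→e after a consonant, before a labial obstruent)
So the Gamirish cognate is 'geselep'.

geselep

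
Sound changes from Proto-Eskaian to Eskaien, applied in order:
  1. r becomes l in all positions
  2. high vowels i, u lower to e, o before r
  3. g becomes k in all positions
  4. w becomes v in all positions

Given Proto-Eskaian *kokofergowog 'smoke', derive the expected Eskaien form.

Eskaien: start from *kokofergowog.
  rule 1 (unconditioned shift): kokofergowog → kokofelgowog
  rule 2: no change — kokofelgowog
  rule 3 (unconditioned shift): kokofelgowog → kokofelkowok
  rule 4 (unconditioned shift): kokofelkowok → kokofelkovok
  ⇒ Eskaien kokofelkovok

kokofelkovok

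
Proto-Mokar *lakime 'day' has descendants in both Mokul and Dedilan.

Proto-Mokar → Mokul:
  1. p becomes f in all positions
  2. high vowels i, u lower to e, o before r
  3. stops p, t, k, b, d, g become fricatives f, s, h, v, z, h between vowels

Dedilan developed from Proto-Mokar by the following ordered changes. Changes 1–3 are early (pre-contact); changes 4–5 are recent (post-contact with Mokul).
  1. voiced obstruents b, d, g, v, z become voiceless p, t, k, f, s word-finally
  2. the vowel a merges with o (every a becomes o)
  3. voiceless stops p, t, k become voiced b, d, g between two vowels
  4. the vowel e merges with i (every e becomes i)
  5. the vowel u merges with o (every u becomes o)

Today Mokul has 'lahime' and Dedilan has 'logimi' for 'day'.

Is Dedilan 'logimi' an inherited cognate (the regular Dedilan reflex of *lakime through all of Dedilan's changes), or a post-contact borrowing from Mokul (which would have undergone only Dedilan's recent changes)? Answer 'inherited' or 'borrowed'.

inherited

If inherited, *lakime would pass through all of Dedilan's changes:
Dedilan: *lakime > lokime > logime > logimi  (by vowel merger, intervocalic voicing, vowel merger)
If borrowed from Mokul 'lahime' after the early changes, it would undergo only the recent ones:
  rule 4 (vowel merger): lahime → lahimi
  rule 5 (vowel merger): no change (lahimi)
  ⇒ as a loan: lahimi
Dedilan 'logimi' matches the inherited outcome exactly, so it is an inherited cognate, not a loan.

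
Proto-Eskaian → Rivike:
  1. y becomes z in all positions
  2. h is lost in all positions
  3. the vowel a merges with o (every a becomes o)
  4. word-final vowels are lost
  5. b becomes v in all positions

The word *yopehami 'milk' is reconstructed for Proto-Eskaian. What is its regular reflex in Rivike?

zopeom

Rivike: start from *yopehami.
  rule 1 (unconditioned shift): yopehami → zopehami
  rule 2 (h-loss): zopehami → zopeami
  rule 3 (vowel merger): zopeami → zopeomi
  rule 4 (apocope): zopeomi → zopeom
  rule 5: no change — zopeom
  ⇒ Rivike zopeom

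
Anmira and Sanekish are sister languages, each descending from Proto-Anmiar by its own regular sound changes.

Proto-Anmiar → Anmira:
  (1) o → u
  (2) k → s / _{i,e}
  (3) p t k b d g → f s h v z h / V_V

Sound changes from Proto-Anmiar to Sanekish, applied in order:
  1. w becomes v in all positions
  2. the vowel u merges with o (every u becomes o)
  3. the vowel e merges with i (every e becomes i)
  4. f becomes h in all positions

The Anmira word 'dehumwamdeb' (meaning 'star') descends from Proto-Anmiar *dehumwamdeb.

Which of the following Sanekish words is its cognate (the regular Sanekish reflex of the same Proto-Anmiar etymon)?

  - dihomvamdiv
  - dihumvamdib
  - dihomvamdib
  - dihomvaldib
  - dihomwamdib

dihomvamdib

Sanekish: *dehumwamdeb > dehumvamdeb > dehomvamdeb > dihomvamdib  (by unconditioned shift, vowel merger, vowel merger)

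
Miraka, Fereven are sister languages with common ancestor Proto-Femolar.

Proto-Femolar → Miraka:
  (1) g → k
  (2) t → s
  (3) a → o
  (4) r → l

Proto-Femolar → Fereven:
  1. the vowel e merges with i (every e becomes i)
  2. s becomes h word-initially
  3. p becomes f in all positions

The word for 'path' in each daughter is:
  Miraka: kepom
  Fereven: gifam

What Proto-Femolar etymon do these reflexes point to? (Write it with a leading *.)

Position 4: Miraka has o, Fereven has a. Fereven preserves a here (none of its changes turn any other segment into a), so the proto-segment is *a.
Position 2: Miraka has e, Fereven has i. Miraka preserves e here (none of its changes turn any other segment into e), so the proto-segment is *e.
Continuing position by position gives *gepam; check it forward:
Miraka: start from *gepam.
  rule 1 (unconditioned shift): gepam → kepam
  rule 2: no change — kepam
  rule 3 (vowel merger): kepam → kepom
  rule 4: no change — kepom
  ⇒ Miraka kepom
Fereven: *gepam
  gepam → gipam   [vowel merger]
  gipam (rule 2 does not apply)
  gipam → gifam   [unconditioned shift]
  giving Fereven gifam.
Only *gepam yields all of Miraka kepom, Fereven gifam.

*gepam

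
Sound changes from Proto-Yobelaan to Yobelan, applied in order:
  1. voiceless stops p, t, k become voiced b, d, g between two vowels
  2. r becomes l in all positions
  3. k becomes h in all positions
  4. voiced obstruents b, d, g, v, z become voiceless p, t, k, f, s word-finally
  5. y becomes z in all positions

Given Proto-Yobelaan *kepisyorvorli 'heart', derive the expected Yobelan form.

hebiszolvolli

Yobelan: start from *kepisyorvorli.
  rule 1 (intervocalic voicing): kepisyorvorli → kebisyorvorli
  rule 2 (unconditioned shift): kebisyorvorli → kebisyolvolli
  rule 3 (unconditioned shift): kebisyolvolli → hebisyolvolli
  rule 4: no change — hebisyolvolli
  rule 5 (unconditioned shift): hebisyolvolli → hebiszolvolli
  ⇒ Yobelan hebiszolvolli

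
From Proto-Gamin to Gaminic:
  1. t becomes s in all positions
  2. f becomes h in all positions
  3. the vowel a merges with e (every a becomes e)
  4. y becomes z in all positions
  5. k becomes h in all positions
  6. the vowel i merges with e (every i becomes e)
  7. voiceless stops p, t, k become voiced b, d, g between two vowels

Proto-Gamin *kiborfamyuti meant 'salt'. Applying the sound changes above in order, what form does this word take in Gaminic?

heborhemzuse

Gaminic: *kiborfamyuti
  kiborfamyuti → kiborfamyusi   [unconditioned shift]
  kiborfamyusi → kiborhamyusi   [unconditioned shift]
  kiborhamyusi → kiborhemyusi   [vowel merger]
  kiborhemyusi → kiborhemzusi   [unconditioned shift]
  kiborhemzusi → hiborhemzusi   [unconditioned shift]
  hiborhemzusi → heborhemzuse   [vowel merger]
  heborhemzuse (rule 7 does not apply)
  giving Gaminic heborhemzuse.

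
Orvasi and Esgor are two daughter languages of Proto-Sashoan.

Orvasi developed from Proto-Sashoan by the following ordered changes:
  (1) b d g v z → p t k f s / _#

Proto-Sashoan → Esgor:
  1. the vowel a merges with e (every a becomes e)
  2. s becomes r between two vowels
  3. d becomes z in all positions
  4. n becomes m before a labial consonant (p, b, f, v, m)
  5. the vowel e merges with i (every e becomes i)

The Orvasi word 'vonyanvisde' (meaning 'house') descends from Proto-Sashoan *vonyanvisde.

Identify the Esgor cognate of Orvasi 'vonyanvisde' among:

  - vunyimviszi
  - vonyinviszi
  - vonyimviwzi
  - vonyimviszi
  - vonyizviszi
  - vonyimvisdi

vonyimviszi

Esgor: *vonyanvisde > vonyenvisde > vonyenvisze > vonyemvisze > vonyimviszi  (by vowel merger, unconditioned shift, nasal place assimilation, vowel merger)
The other candidates each miss or misapply at least one Esgor change.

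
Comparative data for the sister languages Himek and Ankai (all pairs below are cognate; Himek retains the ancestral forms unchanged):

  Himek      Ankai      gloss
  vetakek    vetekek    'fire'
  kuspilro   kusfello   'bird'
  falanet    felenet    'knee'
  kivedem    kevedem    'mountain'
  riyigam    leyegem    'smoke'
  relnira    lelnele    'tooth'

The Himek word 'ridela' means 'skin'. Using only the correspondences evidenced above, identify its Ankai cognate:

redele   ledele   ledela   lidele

riyigam ~ leyegem — Himek r corresponds to Ankai l word-initially before a front vowel.
kuspilro ~ kusfello, riyigam ~ leyegem — Himek i corresponds to Ankai e after a consonant, before a consonant other than r, m, n, p, b, f, v.
relnira ~ lelnele — Himek a corresponds to Ankai e word-finally.
Applying these to Himek 'ridela':
  ridela → lidela   (r→l word-initially before a front vowel)
  lidela → ledela   (i→e after a consonant, before a consonant other than r, m, n, p, b, f, v)
  ledela → ledele   (a→e word-finally)
So the Ankai cognate is 'ledele'.

ledele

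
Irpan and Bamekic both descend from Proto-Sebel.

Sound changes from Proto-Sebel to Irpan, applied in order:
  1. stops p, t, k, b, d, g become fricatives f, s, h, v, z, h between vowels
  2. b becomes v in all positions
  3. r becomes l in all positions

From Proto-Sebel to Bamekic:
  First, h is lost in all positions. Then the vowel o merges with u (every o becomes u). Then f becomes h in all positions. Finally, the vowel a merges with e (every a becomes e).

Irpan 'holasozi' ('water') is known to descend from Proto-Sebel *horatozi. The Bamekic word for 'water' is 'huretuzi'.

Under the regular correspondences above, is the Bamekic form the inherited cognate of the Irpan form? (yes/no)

no

Derive the expected Bamekic reflex of *horatozi:
Bamekic: start from *horatozi.
  rule 1 (h-loss): horatozi → oratozi
  rule 2 (vowel merger): oratozi → uratuzi
  rule 3: no change — uratuzi
  rule 4 (vowel merger): uratuzi → uretuzi
  ⇒ Bamekic uretuzi
The regular Bamekic reflex would be 'uretuzi', but the attested form is 'huretuzi'. The correspondence is irregular, so they are not cognates (the Bamekic form has a different source).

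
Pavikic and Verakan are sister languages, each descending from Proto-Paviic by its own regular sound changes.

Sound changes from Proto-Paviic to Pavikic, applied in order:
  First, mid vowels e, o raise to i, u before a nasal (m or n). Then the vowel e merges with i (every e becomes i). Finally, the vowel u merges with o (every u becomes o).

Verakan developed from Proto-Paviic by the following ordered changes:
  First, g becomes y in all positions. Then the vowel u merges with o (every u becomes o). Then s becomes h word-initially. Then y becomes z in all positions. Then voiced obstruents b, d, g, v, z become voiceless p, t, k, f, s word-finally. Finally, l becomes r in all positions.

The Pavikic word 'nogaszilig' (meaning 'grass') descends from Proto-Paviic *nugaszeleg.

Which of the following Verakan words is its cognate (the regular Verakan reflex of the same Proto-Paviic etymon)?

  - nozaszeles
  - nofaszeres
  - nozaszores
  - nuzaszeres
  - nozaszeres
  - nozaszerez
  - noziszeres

nozaszeres

Verakan: *nugaszeleg > nuyaszeley > noyaszeley > nozaszelez > nozaszeles > nozaszeres  (by unconditioned shift, vowel merger, unconditioned shift, final devoicing, unconditioned shift)
Only 'nozaszeres' matches the regular Verakan development of *nugaszeleg.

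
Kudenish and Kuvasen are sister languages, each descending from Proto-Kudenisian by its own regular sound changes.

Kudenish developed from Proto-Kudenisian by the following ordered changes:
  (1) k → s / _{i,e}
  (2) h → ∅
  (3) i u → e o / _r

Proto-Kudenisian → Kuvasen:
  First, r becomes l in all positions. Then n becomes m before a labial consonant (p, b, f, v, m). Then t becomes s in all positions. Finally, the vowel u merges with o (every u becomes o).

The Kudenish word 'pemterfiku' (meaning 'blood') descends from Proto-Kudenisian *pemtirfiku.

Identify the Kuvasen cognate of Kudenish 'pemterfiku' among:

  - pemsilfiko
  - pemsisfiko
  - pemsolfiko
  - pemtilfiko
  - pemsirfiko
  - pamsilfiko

Kuvasen: *pemtirfiku > pemtilfiku > pemsilfiku > pemsilfiko  (by unconditioned shift, unconditioned shift, vowel merger)
The other candidates each miss or misapply at least one Kuvasen change.

pemsilfiko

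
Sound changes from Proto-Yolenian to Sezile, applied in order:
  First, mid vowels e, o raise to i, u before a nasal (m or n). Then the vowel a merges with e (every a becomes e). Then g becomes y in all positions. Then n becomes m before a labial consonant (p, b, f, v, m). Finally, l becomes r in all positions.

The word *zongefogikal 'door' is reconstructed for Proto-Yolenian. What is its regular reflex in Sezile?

Sezile: start from *zongefogikal.
  rule 1 (pre-nasal raising): zongefogikal → zungefogikal
  rule 2 (vowel merger): zungefogikal → zungefogikel
  rule 3 (unconditioned shift): zungefogikel → zunyefoyikel
  rule 4: no change — zunyefoyikel
  rule 5 (unconditioned shift): zunyefoyikel → zunyefoyiker
  ⇒ Sezile zunyefoyiker

zunyefoyiker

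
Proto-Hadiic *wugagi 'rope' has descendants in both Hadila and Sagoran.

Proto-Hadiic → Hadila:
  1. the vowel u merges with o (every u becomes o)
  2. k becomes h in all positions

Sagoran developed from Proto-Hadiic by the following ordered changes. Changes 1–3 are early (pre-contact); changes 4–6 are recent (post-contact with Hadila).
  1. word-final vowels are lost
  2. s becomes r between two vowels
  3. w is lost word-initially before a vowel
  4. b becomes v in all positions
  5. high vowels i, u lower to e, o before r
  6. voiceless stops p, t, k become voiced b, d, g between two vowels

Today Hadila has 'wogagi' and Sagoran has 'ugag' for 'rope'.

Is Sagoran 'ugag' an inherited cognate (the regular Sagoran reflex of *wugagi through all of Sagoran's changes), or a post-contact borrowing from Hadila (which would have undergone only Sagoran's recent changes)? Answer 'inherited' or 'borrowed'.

If inherited, *wugagi would pass through all of Sagoran's changes:
Sagoran: start from *wugagi.
  rule 1 (apocope): wugagi → wugag
  rule 2: no change — wugag
  rule 3 (glide loss): wugag → ugag
  rule 4: no change — ugag
  rule 5: no change — ugag
  rule 6: no change — ugag
  ⇒ Sagoran ugag
If borrowed from Hadila 'wogagi' after the early changes, it would undergo only the recent ones:
  rule 4 (unconditioned shift): no change (wogagi)
  rule 5 (pre-rhotic lowering): no change (wogagi)
  rule 6 (intervocalic voicing): no change (wogagi)
  ⇒ as a loan: wogagi
Sagoran 'ugag' matches the inherited outcome exactly, so it is an inherited cognate, not a loan.

inherited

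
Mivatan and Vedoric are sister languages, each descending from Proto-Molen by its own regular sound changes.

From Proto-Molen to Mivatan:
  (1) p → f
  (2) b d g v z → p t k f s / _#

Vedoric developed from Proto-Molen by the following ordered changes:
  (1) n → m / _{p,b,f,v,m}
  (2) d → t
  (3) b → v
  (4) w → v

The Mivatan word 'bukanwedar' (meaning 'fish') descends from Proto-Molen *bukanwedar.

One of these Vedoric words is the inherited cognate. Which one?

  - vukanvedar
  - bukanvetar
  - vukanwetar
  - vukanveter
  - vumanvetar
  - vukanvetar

vukanvetar

Vedoric: *bukanwedar
  bukanwedar (rule 1 does not apply)
  bukanwedar → bukanwetar   [unconditioned shift]
  bukanwetar → vukanwetar   [unconditioned shift]
  vukanwetar → vukanvetar   [unconditioned shift]
  giving Vedoric vukanvetar.
Among the options, 'vukanvetar' alone shows every Vedoric change applied in order.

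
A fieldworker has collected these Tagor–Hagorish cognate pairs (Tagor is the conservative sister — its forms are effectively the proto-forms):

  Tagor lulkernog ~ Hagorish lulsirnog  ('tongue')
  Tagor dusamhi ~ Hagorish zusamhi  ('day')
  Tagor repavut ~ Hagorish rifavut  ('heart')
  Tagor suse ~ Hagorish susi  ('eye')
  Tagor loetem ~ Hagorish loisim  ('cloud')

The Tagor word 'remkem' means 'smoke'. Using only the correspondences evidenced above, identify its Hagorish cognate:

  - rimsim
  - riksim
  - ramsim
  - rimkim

rimsim

loetem ~ loisim — Tagor e corresponds to Hagorish i after a consonant, before a nasal.
lulkernog ~ lulsirnog — Tagor k corresponds to Hagorish s after a consonant, before a front vowel.
Applying these to Tagor 'remkem':
  remkem → rimkem   (e→i after a consonant, before a nasal)
  rimkem → rimsem   (k→s after a consonant, before a front vowel)
  rimsem → rimsim   (e→i after a consonant, before a nasal)
So the Hagorish cognate is 'rimsim'.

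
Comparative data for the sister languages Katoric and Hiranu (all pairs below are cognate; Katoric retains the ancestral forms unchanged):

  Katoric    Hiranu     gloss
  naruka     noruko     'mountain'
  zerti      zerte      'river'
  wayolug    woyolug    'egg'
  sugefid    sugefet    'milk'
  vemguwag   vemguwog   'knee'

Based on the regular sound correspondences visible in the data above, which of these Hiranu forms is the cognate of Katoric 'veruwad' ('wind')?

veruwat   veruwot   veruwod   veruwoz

veruwot

wayolug ~ woyolug, vemguwag ~ vemguwog — Katoric a corresponds to Hiranu o after a consonant, before a consonant other than r, m, n, p, b, f, v.
sugefid ~ sugefet — Katoric d corresponds to Hiranu t word-finally.
Applying these to Katoric 'veruwad':
  veruwad → veruwod   (a→o after a consonant, before a consonant other than r, m, n, p, b, f, v)
  veruwod → veruwot   (d→t word-finally)
So the Hiranu cognate is 'veruwot'.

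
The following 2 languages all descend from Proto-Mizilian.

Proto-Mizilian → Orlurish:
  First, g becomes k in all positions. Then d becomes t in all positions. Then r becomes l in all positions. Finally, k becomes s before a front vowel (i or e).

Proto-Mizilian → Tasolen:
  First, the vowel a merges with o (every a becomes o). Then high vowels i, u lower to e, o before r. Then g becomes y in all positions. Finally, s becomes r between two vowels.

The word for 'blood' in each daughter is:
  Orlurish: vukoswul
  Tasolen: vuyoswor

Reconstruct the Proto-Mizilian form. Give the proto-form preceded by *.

*vugoswur

Position 7: Orlurish has u, Tasolen has o. Orlurish preserves u here (none of its changes turn any other segment into u), so the proto-segment is *u.
Position 8: Orlurish has l, Tasolen has r. Taking the neighbouring segments as reconstructed: Orlurish l could go back to *l or *r; Tasolen r can only go back to *r — the one source consistent with every daughter is *r.
Position 3: Orlurish has k, Tasolen has y. Taking the neighbouring segments as reconstructed: Orlurish k could go back to *k or *g; Tasolen y could go back to *g or *y — the one source consistent with every daughter is *g.
This points to *vugoswur. Verify forward in each daughter:
Orlurish: *vugoswur > vukoswur > vukoswul  (by unconditioned shift, unconditioned shift)
Tasolen: *vugoswur
  vugoswur (rule 1 does not apply)
  vugoswur → vugoswor   [pre-rhotic lowering]
  vugoswor → vuyoswor   [unconditioned shift]
  vuyoswor (rule 4 does not apply)
  giving Tasolen vuyoswor.
No other proto-form is consistent with every reflex, so the reconstruction is *vugoswur.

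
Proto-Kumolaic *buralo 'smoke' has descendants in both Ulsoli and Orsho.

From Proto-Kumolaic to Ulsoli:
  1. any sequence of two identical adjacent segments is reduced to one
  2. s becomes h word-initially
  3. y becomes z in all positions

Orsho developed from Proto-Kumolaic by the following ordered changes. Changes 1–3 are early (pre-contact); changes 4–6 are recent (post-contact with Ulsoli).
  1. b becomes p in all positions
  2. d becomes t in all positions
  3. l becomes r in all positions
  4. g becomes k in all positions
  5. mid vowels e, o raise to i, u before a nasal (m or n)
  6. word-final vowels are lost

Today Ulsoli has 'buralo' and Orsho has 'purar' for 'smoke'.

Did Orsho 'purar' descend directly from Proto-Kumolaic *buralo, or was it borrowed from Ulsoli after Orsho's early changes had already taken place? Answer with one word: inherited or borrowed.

If inherited, *buralo would pass through all of Orsho's changes:
Orsho: *buralo
  buralo → puralo   [unconditioned shift]
  puralo (rule 2 does not apply)
  puralo → puraro   [unconditioned shift]
  puraro (rule 4 does not apply)
  puraro (rule 5 does not apply)
  puraro → purar   [apocope]
  giving Orsho purar.
If borrowed from Ulsoli 'buralo' after the early changes, it would undergo only the recent ones:
  rule 4 (unconditioned shift): no change (buralo)
  rule 5 (pre-nasal raising): no change (buralo)
  rule 6 (apocope): buralo → bural
  ⇒ as a loan: bural
Orsho 'purar' matches the inherited outcome exactly, so it is an inherited cognate, not a loan.

inherited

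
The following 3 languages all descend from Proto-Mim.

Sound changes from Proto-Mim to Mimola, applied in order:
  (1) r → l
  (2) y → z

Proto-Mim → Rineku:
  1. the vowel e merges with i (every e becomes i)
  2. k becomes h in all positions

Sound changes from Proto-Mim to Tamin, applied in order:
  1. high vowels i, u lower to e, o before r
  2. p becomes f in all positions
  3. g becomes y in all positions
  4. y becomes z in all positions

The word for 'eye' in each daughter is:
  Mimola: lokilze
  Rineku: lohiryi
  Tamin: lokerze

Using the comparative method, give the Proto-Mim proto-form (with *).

Position 3: Mimola has k, Rineku has h, Tamin has k. Mimola preserves k here (none of its changes turn any other segment into k), so the proto-segment is *k.
Position 5: Mimola has l, Rineku has r, Tamin has r. Rineku preserves r here (none of its changes turn any other segment into r), so the proto-segment is *r.
Position 4: Mimola has i, Rineku has i, Tamin has e. Mimola preserves i here (none of its changes turn any other segment into i), so the proto-segment is *i.
This points to *lokirye. Verify forward in each daughter:
Mimola: start from *lokirye.
  rule 1 (unconditioned shift): lokirye → lokilye
  rule 2 (unconditioned shift): lokilye → lokilze
  ⇒ Mimola lokilze
Rineku: start from *lokirye.
  rule 1 (vowel merger): lokirye → lokiryi
  rule 2 (unconditioned shift): lokiryi → lohiryi
  ⇒ Rineku lohiryi
Tamin: *lokirye
  lokirye → lokerye   [pre-rhotic lowering]
  lokerye (rule 2 does not apply)
  lokerye (rule 3 does not apply)
  lokerye → lokerze   [unconditioned shift]
  giving Tamin lokerze.
Only *lokirye yields all of Mimola lokilze, Rineku lohiryi, Tamin lokerze.

*lokirye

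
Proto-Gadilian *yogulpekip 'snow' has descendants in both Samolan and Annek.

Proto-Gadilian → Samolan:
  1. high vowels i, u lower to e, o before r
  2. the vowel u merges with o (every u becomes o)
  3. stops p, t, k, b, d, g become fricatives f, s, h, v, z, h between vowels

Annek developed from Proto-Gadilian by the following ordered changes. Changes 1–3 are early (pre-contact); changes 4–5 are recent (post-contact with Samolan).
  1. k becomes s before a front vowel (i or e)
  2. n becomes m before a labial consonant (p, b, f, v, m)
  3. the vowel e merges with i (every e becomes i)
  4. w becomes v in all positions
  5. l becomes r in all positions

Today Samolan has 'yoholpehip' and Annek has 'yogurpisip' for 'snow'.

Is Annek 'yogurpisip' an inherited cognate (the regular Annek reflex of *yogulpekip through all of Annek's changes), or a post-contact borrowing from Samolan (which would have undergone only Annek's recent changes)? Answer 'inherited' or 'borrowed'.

inherited

If inherited, *yogulpekip would pass through all of Annek's changes:
Annek: start from *yogulpekip.
  rule 1 (palatalisation): yogulpekip → yogulpesip
  rule 2: no change — yogulpesip
  rule 3 (vowel merger): yogulpesip → yogulpisip
  rule 4: no change — yogulpisip
  rule 5 (unconditioned shift): yogulpisip → yogurpisip
  ⇒ Annek yogurpisip
If borrowed from Samolan 'yoholpehip' after the early changes, it would undergo only the recent ones:
  rule 4 (unconditioned shift): no change (yoholpehip)
  rule 5 (unconditioned shift): yoholpehip → yohorpehip
  ⇒ as a loan: yohorpehip
Annek 'yogurpisip' matches the inherited outcome exactly, so it is an inherited cognate, not a loan.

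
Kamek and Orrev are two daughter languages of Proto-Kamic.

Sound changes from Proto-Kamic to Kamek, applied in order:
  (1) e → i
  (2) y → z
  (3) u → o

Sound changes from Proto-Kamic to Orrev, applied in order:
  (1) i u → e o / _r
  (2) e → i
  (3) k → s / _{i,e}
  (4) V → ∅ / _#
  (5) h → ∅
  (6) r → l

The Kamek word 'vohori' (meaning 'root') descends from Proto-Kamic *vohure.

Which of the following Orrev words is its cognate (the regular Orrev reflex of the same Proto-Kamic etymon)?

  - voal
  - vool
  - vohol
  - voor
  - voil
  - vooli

Orrev: *vohure
  vohure → vohore   [pre-rhotic lowering]
  vohore → vohori   [vowel merger]
  vohori (rule 3 does not apply)
  vohori → vohor   [apocope]
  vohor → voor   [h-loss]
  voor → vool   [unconditioned shift]
  giving Orrev vool.
Among the options, 'vool' alone shows every Orrev change applied in order.

vool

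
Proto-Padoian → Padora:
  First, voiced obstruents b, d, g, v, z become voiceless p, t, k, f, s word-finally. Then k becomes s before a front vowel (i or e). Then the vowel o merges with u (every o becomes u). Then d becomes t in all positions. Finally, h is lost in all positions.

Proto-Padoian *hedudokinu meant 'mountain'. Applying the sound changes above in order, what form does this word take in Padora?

Padora: *hedudokinu
  hedudokinu (rule 1 does not apply)
  hedudokinu → hedudosinu   [palatalisation]
  hedudosinu → hedudusinu   [vowel merger]
  hedudusinu → hetutusinu   [unconditioned shift]
  hetutusinu → etutusinu   [h-loss]
  giving Padora etutusinu.

etutusinu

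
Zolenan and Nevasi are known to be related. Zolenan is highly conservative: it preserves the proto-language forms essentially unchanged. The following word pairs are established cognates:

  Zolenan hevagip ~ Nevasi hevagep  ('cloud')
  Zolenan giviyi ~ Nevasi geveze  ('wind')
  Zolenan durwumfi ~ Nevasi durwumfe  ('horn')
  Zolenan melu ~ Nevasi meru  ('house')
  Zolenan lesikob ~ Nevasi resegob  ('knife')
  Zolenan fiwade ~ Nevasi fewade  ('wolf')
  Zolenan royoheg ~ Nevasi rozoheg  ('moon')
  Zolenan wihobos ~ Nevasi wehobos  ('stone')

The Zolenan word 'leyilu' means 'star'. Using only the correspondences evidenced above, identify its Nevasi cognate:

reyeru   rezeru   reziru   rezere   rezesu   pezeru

rezeru

lesikob ~ resegob — Zolenan l corresponds to Nevasi r word-initially before a front vowel.
giviyi ~ geveze — Zolenan y corresponds to Nevasi z between vowels (before a front vowel).
giviyi ~ geveze, lesikob ~ resegob — Zolenan i corresponds to Nevasi e after a consonant, before a consonant other than r, m, n, p, b, f, v.
melu ~ meru — Zolenan l corresponds to Nevasi r between vowels (before a back vowel).
Applying these to Zolenan 'leyilu':
  leyilu → reyilu   (l→r word-initially before a front vowel)
  reyilu → rezilu   (y→z between vowels (before a front vowel))
  rezilu → rezelu   (i→e after a consonant, before a consonant other than r, m, n, p, b, f, v)
  rezelu → rezeru   (l→r between vowels (before a back vowel))
So the Nevasi cognate is 'rezeru'.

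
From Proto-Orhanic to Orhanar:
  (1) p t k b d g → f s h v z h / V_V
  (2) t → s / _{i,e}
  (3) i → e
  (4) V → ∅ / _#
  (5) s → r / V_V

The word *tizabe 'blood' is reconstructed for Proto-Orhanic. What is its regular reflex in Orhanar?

sezav

Orhanar: start from *tizabe.
  rule 1 (intervocalic lenition): tizabe → tizave
  rule 2 (palatalisation): tizave → sizave
  rule 3 (vowel merger): sizave → sezave
  rule 4 (apocope): sezave → sezav
  rule 5: no change — sezav
  ⇒ Orhanar sezav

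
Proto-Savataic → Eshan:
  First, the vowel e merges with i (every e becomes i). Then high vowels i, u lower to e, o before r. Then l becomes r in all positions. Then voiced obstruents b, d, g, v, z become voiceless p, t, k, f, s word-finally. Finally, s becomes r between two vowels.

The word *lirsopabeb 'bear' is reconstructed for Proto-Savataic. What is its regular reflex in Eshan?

Eshan: start from *lirsopabeb.
  rule 1 (vowel merger): lirsopabeb → lirsopabib
  rule 2 (pre-rhotic lowering): lirsopabib → lersopabib
  rule 3 (unconditioned shift): lersopabib → rersopabib
  rule 4 (final devoicing): rersopabib → rersopabip
  rule 5: no change — rersopabip
  ⇒ Eshan rersopabip

rersopabip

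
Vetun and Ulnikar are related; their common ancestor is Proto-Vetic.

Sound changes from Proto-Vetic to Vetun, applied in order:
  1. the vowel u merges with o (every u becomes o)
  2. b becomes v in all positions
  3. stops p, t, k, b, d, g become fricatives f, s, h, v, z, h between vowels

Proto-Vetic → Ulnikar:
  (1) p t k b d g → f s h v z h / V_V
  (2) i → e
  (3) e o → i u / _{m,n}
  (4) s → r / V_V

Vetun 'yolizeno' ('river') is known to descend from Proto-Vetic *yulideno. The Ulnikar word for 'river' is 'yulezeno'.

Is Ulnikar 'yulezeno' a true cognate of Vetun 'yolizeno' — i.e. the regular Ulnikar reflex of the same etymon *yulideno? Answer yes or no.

no

Derive the expected Ulnikar reflex of *yulideno:
Ulnikar: *yulideno
  yulideno → yulizeno   [intervocalic lenition]
  yulizeno → yulezeno   [vowel merger]
  yulezeno → yulezino   [pre-nasal raising]
  yulezino (rule 4 does not apply)
  giving Ulnikar yulezino.
The regular Ulnikar reflex would be 'yulezino', but the attested form is 'yulezeno'. The correspondence is irregular, so they are not cognates (the Ulnikar form has a different source).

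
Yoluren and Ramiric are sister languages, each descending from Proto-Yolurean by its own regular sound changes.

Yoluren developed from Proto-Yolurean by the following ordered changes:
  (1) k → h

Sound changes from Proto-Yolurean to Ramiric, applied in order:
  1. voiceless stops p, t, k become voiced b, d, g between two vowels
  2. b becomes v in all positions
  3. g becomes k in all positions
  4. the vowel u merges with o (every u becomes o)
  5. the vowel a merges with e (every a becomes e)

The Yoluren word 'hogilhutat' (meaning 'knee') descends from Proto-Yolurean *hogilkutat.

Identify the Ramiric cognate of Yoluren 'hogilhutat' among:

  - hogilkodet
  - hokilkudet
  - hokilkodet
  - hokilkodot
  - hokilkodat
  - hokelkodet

Ramiric: *hogilkutat > hogilkudat > hokilkudat > hokilkodat > hokilkodet  (by intervocalic voicing, unconditioned shift, vowel merger, vowel merger)
Among the options, 'hokilkodet' alone shows every Ramiric change applied in order.

hokilkodet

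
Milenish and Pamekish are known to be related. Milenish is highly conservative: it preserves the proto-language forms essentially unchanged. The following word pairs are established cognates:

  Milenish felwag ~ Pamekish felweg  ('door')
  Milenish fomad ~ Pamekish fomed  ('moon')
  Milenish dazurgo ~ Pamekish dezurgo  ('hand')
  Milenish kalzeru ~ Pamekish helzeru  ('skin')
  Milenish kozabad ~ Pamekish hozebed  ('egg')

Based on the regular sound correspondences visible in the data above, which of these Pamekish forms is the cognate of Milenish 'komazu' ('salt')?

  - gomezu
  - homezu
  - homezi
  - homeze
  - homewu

homezu

kozabad ~ hozebed — Milenish k corresponds to Pamekish h word-initially before a back vowel.
felwag ~ felweg, fomad ~ fomed — Milenish a corresponds to Pamekish e after a consonant, before a consonant other than r, m, n, p, b, f, v.
Applying these to Milenish 'komazu':
  komazu → homazu   (k→h word-initially before a back vowel)
  homazu → homezu   (a→e after a consonant, before a consonant other than r, m, n, p, b, f, v)
So the Pamekish cognate is 'homezu'.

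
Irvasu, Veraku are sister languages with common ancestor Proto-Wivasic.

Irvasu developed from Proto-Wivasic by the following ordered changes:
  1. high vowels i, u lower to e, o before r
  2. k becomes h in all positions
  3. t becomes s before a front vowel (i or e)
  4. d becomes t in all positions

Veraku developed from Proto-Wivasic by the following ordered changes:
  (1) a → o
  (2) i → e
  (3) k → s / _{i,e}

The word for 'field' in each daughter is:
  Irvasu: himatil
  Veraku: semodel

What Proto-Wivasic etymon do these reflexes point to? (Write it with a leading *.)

*kimadil

Position 6: Irvasu has i, Veraku has e. Irvasu preserves i here (none of its changes turn any other segment into i), so the proto-segment is *i.
Position 4: Irvasu has a, Veraku has o. Irvasu preserves a here (none of its changes turn any other segment into a), so the proto-segment is *a.
This points to *kimadil. Verify forward in each daughter:
Irvasu: *kimadil
  kimadil (rule 1 does not apply)
  kimadil → himadil   [unconditioned shift]
  himadil (rule 3 does not apply)
  himadil → himatil   [unconditioned shift]
  giving Irvasu himatil.
Veraku: start from *kimadil.
  rule 1 (vowel merger): kimadil → kimodil
  rule 2 (vowel merger): kimodil → kemodel
  rule 3 (palatalisation): kemodel → semodel
  ⇒ Veraku semodel
Only *kimadil yields all of Irvasu himatil, Veraku semodel.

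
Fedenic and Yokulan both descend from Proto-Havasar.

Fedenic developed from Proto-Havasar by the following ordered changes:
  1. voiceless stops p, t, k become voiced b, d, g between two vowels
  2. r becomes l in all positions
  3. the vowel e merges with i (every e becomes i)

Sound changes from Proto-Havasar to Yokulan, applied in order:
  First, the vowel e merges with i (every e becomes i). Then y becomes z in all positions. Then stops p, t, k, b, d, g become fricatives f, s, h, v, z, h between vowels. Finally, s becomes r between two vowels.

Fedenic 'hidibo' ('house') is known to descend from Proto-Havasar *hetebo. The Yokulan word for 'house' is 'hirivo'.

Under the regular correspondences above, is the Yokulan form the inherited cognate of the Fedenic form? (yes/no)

Derive the expected Yokulan reflex of *hetebo:
Yokulan: *hetebo
  hetebo → hitibo   [vowel merger]
  hitibo (rule 2 does not apply)
  hitibo → hisivo   [intervocalic lenition]
  hisivo → hirivo   [rhotacism]
  giving Yokulan hirivo.
Yokulan 'hirivo' matches the regular reflex exactly, so the pair is cognate.

yes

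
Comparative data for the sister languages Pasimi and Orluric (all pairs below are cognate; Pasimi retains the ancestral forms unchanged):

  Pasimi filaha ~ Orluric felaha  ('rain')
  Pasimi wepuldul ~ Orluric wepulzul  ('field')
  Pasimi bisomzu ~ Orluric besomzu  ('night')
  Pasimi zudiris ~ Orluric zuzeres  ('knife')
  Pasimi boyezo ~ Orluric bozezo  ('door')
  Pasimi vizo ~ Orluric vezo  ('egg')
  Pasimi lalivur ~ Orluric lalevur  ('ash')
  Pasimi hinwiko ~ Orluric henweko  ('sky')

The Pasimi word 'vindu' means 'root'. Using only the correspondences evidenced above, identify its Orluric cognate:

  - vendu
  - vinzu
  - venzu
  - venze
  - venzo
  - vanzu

hinwiko ~ henweko — Pasimi i corresponds to Orluric e after a consonant, before a nasal.
wepuldul ~ wepulzul — Pasimi d corresponds to Orluric z after a consonant, before a back vowel.
Applying these to Pasimi 'vindu':
  vindu → vendu   (i→e after a consonant, before a nasal)
  vendu → venzu   (d→z after a consonant, before a back vowel)
So the Orluric cognate is 'venzu'.

venzu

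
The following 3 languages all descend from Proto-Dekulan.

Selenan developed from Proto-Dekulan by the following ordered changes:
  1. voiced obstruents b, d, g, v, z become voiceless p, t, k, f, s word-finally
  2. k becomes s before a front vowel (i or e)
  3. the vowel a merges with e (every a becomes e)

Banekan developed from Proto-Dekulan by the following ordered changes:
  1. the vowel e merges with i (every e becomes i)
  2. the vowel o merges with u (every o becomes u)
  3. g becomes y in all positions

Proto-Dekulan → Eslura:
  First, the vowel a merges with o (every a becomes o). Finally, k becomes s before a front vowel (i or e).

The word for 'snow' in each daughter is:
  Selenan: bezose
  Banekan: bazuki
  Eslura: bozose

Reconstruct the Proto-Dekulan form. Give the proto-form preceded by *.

Position 6: Selenan has e, Banekan has i, Eslura has e. Eslura preserves e here (none of its changes turn any other segment into e), so the proto-segment is *e.
Position 5: Selenan has s, Banekan has k, Eslura has s. Banekan preserves k here (none of its changes turn any other segment into k), so the proto-segment is *k.
This points to *bazoke. Verify forward in each daughter:
Selenan: *bazoke
  bazoke (rule 1 does not apply)
  bazoke → bazose   [palatalisation]
  bazose → bezose   [vowel merger]
  giving Selenan bezose.
Banekan: *bazoke > bazoki > bazuki  (by vowel merger, vowel merger)
Eslura: *bazoke
  bazoke → bozoke   [vowel merger]
  bozoke → bozose   [palatalisation]
  giving Eslura bozose.
*bazoke is the unique common source.

*bazoke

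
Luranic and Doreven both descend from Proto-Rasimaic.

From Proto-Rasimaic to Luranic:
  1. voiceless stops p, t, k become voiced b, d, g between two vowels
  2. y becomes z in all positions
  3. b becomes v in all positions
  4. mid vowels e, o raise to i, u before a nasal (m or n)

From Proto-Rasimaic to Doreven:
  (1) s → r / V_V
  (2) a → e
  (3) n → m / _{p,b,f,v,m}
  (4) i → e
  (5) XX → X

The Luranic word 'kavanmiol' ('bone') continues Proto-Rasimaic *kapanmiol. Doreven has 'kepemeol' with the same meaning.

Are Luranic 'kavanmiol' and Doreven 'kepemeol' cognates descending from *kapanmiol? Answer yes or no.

yes

Derive the expected Doreven reflex of *kapanmiol:
Doreven: start from *kapanmiol.
  rule 1: no change — kapanmiol
  rule 2 (vowel merger): kapanmiol → kepenmiol
  rule 3 (nasal place assimilation): kepenmiol → kepemmiol
  rule 4 (vowel merger): kepemmiol → kepemmeol
  rule 5 (degemination): kepemmeol → kepemeol
  ⇒ Doreven kepemeol
Doreven 'kepemeol' matches the regular reflex exactly, so the pair is cognate.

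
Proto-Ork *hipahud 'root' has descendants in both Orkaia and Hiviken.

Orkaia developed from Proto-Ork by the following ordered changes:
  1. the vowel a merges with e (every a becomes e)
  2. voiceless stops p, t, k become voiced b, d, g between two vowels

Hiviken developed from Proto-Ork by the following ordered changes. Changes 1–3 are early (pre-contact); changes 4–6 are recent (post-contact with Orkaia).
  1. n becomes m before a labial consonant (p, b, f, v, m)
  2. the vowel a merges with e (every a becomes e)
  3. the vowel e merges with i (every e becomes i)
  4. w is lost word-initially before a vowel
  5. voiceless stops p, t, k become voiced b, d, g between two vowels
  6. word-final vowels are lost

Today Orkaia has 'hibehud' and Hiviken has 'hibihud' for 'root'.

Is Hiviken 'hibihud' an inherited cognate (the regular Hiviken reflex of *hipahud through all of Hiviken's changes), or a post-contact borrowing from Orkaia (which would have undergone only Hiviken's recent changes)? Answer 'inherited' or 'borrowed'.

If inherited, *hipahud would pass through all of Hiviken's changes:
Hiviken: start from *hipahud.
  rule 1: no change — hipahud
  rule 2 (vowel merger): hipahud → hipehud
  rule 3 (vowel merger): hipehud → hipihud
  rule 4: no change — hipihud
  rule 5 (intervocalic voicing): hipihud → hibihud
  rule 6: no change — hibihud
  ⇒ Hiviken hibihud
If borrowed from Orkaia 'hibehud' after the early changes, it would undergo only the recent ones:
  rule 4 (glide loss): no change (hibehud)
  rule 5 (intervocalic voicing): no change (hibehud)
  rule 6 (apocope): no change (hibehud)
  ⇒ as a loan: hibehud
Hiviken 'hibihud' matches the inherited outcome exactly, so it is an inherited cognate, not a loan.

inherited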